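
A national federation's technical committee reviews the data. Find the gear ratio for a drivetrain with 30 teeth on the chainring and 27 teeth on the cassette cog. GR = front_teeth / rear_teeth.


GR = front_teeth / rear_teeth
GR = 30 / 27
GR = 1.1111

1.1111


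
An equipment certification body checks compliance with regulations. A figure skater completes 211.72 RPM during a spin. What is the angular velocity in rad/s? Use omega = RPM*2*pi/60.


omega = RPM * 2 * pi / 60
omega = 211.72 * 2 * 3.14159 / 60
omega = 1330.276 / 60 = 22.1713 rad/s

22.1713 rad/s


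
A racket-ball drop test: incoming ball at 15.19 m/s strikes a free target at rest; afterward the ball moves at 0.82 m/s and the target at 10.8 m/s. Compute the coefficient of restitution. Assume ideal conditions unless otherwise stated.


e = (v2_after - v1_after) / (v1_before - v2_before)
Numerator = 10.8 - 0.82 = 9.98
Denominator = 15.19 - 0 = 15.19
e = 9.98 / 15.19 = 0.657

0.657


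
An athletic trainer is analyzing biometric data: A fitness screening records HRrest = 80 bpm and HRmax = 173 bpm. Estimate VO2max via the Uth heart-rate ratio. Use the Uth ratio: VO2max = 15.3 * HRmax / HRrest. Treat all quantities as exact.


VO2max = 15.3 * HRmax / HRrest
VO2max = 15.3 * 173 / 80
VO2max = 2646.9 / 80 = 33.0862 mL/kg/min

33.0862 mL/kg/min


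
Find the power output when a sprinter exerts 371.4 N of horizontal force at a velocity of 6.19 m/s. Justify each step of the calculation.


P = F * v
P = 371.4 * 6.19
P = 2298.966 W

2298.966 W


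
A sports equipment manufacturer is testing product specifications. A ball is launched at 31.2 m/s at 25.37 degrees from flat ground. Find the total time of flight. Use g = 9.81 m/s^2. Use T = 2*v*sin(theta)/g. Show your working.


T = 2*v*sin(theta)/g
sin(theta) = sin(25.37 deg) = 0.4285
T = 2*31.2*0.4285 / 9.81
T = 26.736 / 9.81 = 2.7254 s

2.7254 s


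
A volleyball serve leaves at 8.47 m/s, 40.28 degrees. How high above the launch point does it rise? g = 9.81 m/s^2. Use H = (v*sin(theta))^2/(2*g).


H = (v*sin(theta))^2 / (2*g)
vy = v*sin(theta) = 8.47 * sin(40.28 deg) = 5.4761 m/s
H = vy^2 / (2*g) = 29.9872 / (2*9.81)
H = 29.9872 / 19.62 = 1.5284 m

1.5284 m


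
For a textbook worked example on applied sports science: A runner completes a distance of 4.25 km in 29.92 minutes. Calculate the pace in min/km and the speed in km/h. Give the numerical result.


Pace = time / distance = 29.92 min / 4.25 km = 7.04 min/km
Speed = distance / time_in_hours = 4.25 / 0.4987 hr
Speed = 8.5227 km/h

7.04 min/km, 8.5227 km/h


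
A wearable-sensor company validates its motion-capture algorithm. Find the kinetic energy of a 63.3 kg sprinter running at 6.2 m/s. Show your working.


KE = 0.5 * m * v^2
KE = 0.5 * 63.3 * 6.2^2
KE = 0.5 * 63.3 * 38.44 = 1216.626 J

1216.626 J


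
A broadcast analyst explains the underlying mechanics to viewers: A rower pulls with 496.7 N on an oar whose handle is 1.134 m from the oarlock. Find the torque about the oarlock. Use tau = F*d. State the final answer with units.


tau = F * d
tau = 496.7 * 1.134
tau = 563.2578 N*m

563.2578 N*m


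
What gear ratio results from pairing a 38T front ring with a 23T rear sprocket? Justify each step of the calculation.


GR = front_teeth / rear_teeth
GR = 38 / 23
GR = 1.6522

1.6522


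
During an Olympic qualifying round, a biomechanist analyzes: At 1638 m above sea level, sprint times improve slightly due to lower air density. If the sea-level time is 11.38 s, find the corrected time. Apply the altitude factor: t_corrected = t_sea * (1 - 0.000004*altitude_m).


Correction factor = 1 - 0.000004 * 1638 = 0.993448
t_corrected = t_sea * factor = 11.38 * 0.993448
t_corrected = 11.3054 s

11.3054 s


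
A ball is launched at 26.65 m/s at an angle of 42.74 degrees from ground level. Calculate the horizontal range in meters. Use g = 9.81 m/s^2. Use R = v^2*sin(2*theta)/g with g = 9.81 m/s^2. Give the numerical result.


R = v^2 * sin(2*theta) / g
Convert angle to radians: theta = 42.74 deg = 0.746 rad
sin(2*theta) = sin(1.4919) = 0.9969
R = 26.65^2 * 0.9969 / 9.81
R = 710.2225 * 0.9969 / 9.81 = 72.1726 m

72.1726 m


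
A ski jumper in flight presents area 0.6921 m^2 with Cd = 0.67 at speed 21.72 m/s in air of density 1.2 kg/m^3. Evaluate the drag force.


Fd = 0.5 * Cd * rho * A * v^2
Fd = 0.5 * 0.67 * 1.2 * 0.6921 * 21.72^2
v^2 = 471.7584
Fd = 0.5 * 0.67 * 1.2 * 0.6921 * 471.7584 = 131.2546 N

131.2546 N


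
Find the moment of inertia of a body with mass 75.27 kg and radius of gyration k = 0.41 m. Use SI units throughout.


I = m * k^2
I = 75.27 * 0.41^2
I = 75.27 * 0.1681 = 12.6529 kg*m^2

12.6529 kg*m^2


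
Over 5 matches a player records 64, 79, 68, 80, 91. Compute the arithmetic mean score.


Average = sum / n
Sum = 382
Average = 382 / 5 = 76.4

76.4


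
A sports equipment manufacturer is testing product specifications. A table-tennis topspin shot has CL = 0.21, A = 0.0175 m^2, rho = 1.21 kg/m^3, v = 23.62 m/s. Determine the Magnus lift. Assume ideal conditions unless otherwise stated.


FM = 0.5 * CL * rho * A * v^2
FM = 0.5 * 0.21 * 1.21 * 0.0175 * 23.62^2
v^2 = 557.9044
FM = 0.5 * 0.21 * 1.21 * 0.0175 * 557.9044 = 1.2404 N

1.2404 N


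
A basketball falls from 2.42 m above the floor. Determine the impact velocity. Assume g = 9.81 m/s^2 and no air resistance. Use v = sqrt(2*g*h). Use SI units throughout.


v = sqrt(2 * g * h)
v = sqrt(2 * 9.81 * 2.42)
v = sqrt(47.4804) = 6.8906 m/s

6.8906 m/s


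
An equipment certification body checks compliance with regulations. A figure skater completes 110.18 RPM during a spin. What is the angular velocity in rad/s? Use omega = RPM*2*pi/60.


omega = RPM * 2 * pi / 60
omega = 110.18 * 2 * 3.14159 / 60
omega = 692.2814 / 60 = 11.538 rad/s

11.538 rad/s


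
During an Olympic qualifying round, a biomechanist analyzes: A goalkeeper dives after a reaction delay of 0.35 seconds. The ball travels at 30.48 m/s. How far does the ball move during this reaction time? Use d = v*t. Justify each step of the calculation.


d = v * t
d = 30.48 * 0.35
d = 10.668 m

10.668 m


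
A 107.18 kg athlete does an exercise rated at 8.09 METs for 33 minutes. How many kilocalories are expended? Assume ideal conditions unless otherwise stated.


kcal = MET * mass * time_hr
Convert time: 33 min = 0.55 hr
kcal = 8.09 * 107.18 * 0.55
kcal = 476.8974 kcal

476.8974 kcal


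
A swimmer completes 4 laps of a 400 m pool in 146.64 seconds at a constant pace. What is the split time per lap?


Split time = total_time / n_laps = 146.64 / 4
Split time = 36.66 s per lap

36.66 s


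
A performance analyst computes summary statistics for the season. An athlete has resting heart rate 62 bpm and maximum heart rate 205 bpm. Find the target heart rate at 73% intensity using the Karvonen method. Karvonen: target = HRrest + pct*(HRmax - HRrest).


Target = HRrest + pct*(HRmax - HRrest)
Heart rate reserve = HRmax - HRrest = 205 - 62 = 143 bpm
Fraction = 73% = 0.73
Target = 62 + 0.73 * 143
Target = 62 + 104.39 = 166.39 bpm

166.39 bpm


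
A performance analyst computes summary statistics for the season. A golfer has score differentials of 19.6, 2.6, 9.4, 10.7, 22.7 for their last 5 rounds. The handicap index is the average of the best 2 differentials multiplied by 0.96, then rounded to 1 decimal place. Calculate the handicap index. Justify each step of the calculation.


All differentials: 19.6, 2.6, 9.4, 10.7, 22.7
Sorted: 2.6, 9.4, 10.7, 19.6, 22.7
Best 2: 2.6, 9.4
Average of best = 12 / 2 = 6
Raw index = 6 * 0.96 = 5.76
Handicap index = round(5.76, 1) = 5.8

5.8


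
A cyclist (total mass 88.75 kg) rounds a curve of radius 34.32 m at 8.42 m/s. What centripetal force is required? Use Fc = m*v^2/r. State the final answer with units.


Fc = m * v^2 / r
v^2 = 8.42^2 = 70.8964
Fc = 88.75 * 70.8964 / 34.32
Fc = 6292.0555 / 34.32 = 183.335 N

183.335 N


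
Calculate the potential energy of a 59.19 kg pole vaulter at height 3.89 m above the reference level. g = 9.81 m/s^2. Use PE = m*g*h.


PE = m * g * h
PE = 59.19 * 9.81 * 3.89
PE = 580.6539 * 3.89 = 2258.7437 J

2258.7437 J


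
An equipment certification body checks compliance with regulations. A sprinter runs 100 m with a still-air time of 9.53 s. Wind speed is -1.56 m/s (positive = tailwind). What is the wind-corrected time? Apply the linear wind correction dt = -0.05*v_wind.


dt = -0.05 * v_wind = -0.05 * -1.56 = 0.078 s
t_corrected = t_still + dt = 9.53 + (0.078)
t_corrected = 9.608 s

9.608 s


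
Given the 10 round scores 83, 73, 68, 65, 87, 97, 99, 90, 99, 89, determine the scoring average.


Average = sum / n
Sum = 850
Average = 850 / 10 = 85

85


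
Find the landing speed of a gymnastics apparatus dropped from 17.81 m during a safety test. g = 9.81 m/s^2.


v = sqrt(2 * g * h)
v = sqrt(2 * 9.81 * 17.81)
v = sqrt(349.4322) = 18.6931 m/s

18.6931 m/s


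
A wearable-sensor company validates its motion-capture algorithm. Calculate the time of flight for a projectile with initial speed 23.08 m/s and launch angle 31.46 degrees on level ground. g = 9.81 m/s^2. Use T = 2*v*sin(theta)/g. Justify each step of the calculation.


T = 2*v*sin(theta)/g
sin(theta) = sin(31.46 deg) = 0.5219
T = 2*23.08*0.5219 / 9.81
T = 24.0911 / 9.81 = 2.4558 s

2.4558 s


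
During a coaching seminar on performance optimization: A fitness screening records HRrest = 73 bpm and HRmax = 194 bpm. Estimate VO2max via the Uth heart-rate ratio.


VO2max = 15.3 * HRmax / HRrest
VO2max = 15.3 * 194 / 73
VO2max = 2968.2 / 73 = 40.6603 mL/kg/min

40.6603 mL/kg/min


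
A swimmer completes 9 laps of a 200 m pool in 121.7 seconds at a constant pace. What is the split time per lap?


Split time = total_time / n_laps = 121.7 / 9
Split time = 13.5222 s per lap

13.5222 s


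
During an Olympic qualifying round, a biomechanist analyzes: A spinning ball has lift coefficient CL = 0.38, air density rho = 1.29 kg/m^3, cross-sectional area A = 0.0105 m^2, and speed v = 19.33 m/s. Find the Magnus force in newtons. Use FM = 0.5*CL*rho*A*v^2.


FM = 0.5 * CL * rho * A * v^2
FM = 0.5 * 0.38 * 1.29 * 0.0105 * 19.33^2
v^2 = 373.6489
FM = 0.5 * 0.38 * 1.29 * 0.0105 * 373.6489 = 0.9616 N

0.9616 N


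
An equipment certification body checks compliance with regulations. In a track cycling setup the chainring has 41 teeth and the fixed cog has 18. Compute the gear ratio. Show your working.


GR = front_teeth / rear_teeth
GR = 41 / 18
GR = 2.2778

2.2778


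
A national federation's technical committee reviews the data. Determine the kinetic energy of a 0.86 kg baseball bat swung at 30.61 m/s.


KE = 0.5 * m * v^2
KE = 0.5 * 0.86 * 30.61^2
KE = 0.5 * 0.86 * 936.9721 = 402.898 J

402.898 J


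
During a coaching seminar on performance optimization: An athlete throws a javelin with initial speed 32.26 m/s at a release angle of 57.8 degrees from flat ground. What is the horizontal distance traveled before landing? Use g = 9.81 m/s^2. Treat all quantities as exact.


R = v^2 * sin(2*theta) / g
Convert angle to radians: theta = 57.8 deg = 1.0088 rad
sin(2*theta) = sin(2.0176) = 0.9018
R = 32.26^2 * 0.9018 / 9.81
R = 1040.7076 * 0.9018 / 9.81 = 95.6722 m

95.6722 m


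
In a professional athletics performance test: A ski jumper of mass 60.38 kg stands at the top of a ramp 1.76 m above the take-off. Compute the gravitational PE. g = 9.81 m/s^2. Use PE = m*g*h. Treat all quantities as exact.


PE = m * g * h
PE = 60.38 * 9.81 * 1.76
PE = 592.3278 * 1.76 = 1042.4969 J

1042.4969 J


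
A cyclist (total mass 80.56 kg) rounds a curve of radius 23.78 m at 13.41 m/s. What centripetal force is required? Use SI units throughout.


Fc = m * v^2 / r
v^2 = 13.41^2 = 179.8281
Fc = 80.56 * 179.8281 / 23.78
Fc = 14486.9517 / 23.78 = 609.2074 N

609.2074 N


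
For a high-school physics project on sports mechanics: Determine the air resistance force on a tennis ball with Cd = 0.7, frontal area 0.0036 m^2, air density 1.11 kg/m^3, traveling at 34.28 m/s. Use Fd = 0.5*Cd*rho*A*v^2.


Fd = 0.5 * Cd * rho * A * v^2
Fd = 0.5 * 0.7 * 1.11 * 0.0036 * 34.28^2
v^2 = 1175.1184
Fd = 0.5 * 0.7 * 1.11 * 0.0036 * 1175.1184 = 1.6435 N

1.6435 N


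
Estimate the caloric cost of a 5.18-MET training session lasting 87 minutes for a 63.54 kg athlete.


kcal = MET * mass * time_hr
Convert time: 87 min = 1.45 hr
kcal = 5.18 * 63.54 * 1.45
kcal = 477.2489 kcal

477.2489 kcal


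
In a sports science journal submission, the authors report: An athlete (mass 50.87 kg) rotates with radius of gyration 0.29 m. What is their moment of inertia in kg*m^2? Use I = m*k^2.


I = m * k^2
I = 50.87 * 0.29^2
I = 50.87 * 0.0841 = 4.2782 kg*m^2

4.2782 kg*m^2


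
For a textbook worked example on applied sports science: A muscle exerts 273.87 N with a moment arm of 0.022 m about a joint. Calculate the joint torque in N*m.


tau = F * d
tau = 273.87 * 0.022
tau = 6.0251 N*m

6.0251 N*m


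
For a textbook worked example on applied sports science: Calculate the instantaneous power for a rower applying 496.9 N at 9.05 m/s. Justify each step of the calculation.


P = F * v
P = 496.9 * 9.05
P = 4496.945 W

4496.945 W


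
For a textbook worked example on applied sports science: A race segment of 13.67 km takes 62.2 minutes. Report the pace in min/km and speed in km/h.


Pace = time / distance = 62.2 min / 13.67 km = 4.5501 min/km
Speed = distance / time_in_hours = 13.67 / 1.0367 hr
Speed = 13.1865 km/h

4.5501 min/km, 13.1865 km/h


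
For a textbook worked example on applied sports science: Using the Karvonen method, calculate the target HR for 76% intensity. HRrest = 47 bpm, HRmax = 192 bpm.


Target = HRrest + pct*(HRmax - HRrest)
Heart rate reserve = HRmax - HRrest = 192 - 47 = 145 bpm
Fraction = 76% = 0.76
Target = 47 + 0.76 * 145
Target = 47 + 110.2 = 157.2 bpm

157.2 bpm


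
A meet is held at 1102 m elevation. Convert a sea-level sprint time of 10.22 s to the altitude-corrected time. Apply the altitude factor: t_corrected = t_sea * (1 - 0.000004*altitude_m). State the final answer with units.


Correction factor = 1 - 0.000004 * 1102 = 0.995592
t_corrected = t_sea * factor = 10.22 * 0.995592
t_corrected = 10.175 s

10.175 s


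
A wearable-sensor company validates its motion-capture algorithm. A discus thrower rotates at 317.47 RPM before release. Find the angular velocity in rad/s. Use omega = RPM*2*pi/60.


omega = RPM * 2 * pi / 60
omega = 317.47 * 2 * 3.14159 / 60
omega = 1994.7228 / 60 = 33.2454 rad/s

33.2454 rad/s


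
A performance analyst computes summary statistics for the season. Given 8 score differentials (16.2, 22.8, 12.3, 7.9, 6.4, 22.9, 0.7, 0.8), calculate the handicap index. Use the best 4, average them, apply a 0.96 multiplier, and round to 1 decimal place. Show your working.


All differentials: 16.2, 22.8, 12.3, 7.9, 6.4, 22.9, 0.7, 0.8
Sorted: 0.7, 0.8, 6.4, 7.9, 12.3, 16.2, 22.8, 22.9
Best 4: 0.7, 0.8, 6.4, 7.9
Average of best = 15.8 / 4 = 3.95
Raw index = 3.95 * 0.96 = 3.792
Handicap index = round(3.792, 1) = 3.8

3.8


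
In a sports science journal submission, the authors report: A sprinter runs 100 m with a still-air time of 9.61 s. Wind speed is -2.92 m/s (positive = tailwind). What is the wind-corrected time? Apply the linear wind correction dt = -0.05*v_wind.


dt = -0.05 * v_wind = -0.05 * -2.92 = 0.146 s
t_corrected = t_still + dt = 9.61 + (0.146)
t_corrected = 9.756 s

9.756 s


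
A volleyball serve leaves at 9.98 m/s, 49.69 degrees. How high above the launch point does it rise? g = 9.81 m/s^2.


H = (v*sin(theta))^2 / (2*g)
vy = v*sin(theta) = 9.98 * sin(49.69 deg) = 7.6103 m/s
H = vy^2 / (2*g) = 57.9167 / (2*9.81)
H = 57.9167 / 19.62 = 2.9519 m

2.9519 m


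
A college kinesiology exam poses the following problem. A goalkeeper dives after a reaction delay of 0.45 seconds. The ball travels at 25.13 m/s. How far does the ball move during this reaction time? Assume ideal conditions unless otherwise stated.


d = v * t
d = 25.13 * 0.45
d = 11.3085 m

11.3085 m


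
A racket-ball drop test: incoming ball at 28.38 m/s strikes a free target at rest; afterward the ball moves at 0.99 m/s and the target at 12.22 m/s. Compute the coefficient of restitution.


e = (v2_after - v1_after) / (v1_before - v2_before)
Numerator = 12.22 - 0.99 = 11.23
Denominator = 28.38 - 0 = 28.38
e = 11.23 / 28.38 = 0.3957

0.3957


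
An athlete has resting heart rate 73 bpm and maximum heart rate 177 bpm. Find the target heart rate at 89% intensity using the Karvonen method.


Target = HRrest + pct*(HRmax - HRrest)
Heart rate reserve = HRmax - HRrest = 177 - 73 = 104 bpm
Fraction = 89% = 0.89
Target = 73 + 0.89 * 104
Target = 73 + 92.56 = 165.56 bpm

165.56 bpm


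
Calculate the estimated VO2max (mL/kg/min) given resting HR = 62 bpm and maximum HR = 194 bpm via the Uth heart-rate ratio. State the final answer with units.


VO2max = 15.3 * HRmax / HRrest
VO2max = 15.3 * 194 / 62
VO2max = 2968.2 / 62 = 47.8742 mL/kg/min

47.8742 mL/kg/min


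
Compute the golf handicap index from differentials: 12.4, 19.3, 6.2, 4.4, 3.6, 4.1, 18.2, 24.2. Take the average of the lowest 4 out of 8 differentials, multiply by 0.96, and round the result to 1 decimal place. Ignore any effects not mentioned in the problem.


All differentials: 12.4, 19.3, 6.2, 4.4, 3.6, 4.1, 18.2, 24.2
Sorted: 3.6, 4.1, 4.4, 6.2, 12.4, 18.2, 19.3, 24.2
Best 4: 3.6, 4.1, 4.4, 6.2
Average of best = 18.3 / 4 = 4.575
Raw index = 4.575 * 0.96 = 4.392
Handicap index = round(4.392, 1) = 4.4

4.4


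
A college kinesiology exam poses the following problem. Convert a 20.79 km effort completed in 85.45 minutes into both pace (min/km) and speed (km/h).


Pace = time / distance = 85.45 min / 20.79 km = 4.1101 min/km
Speed = distance / time_in_hours = 20.79 / 1.4242 hr
Speed = 14.598 km/h

4.1101 min/km, 14.598 km/h


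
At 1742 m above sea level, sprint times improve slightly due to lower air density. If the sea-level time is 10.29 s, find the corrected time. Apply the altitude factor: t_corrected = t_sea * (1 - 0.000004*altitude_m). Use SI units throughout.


Correction factor = 1 - 0.000004 * 1742 = 0.993032
t_corrected = t_sea * factor = 10.29 * 0.993032
t_corrected = 10.2183 s

10.2183 s


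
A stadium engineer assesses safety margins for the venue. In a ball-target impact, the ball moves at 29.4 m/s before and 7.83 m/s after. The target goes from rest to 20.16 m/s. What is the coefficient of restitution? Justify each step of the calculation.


e = (v2_after - v1_after) / (v1_before - v2_before)
Numerator = 20.16 - 7.83 = 12.33
Denominator = 29.4 - 0 = 29.4
e = 12.33 / 29.4 = 0.4194

0.4194


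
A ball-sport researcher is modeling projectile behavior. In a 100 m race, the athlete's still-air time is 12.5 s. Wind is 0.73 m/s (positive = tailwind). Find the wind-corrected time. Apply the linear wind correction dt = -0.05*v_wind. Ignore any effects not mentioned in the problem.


dt = -0.05 * v_wind = -0.05 * 0.73 = -0.0365 s
t_corrected = t_still + dt = 12.5 + (-0.0365)
t_corrected = 12.4635 s

12.4635 s


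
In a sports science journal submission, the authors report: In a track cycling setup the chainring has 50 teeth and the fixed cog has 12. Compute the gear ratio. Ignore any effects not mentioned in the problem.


GR = front_teeth / rear_teeth
GR = 50 / 12
GR = 4.1667

4.1667


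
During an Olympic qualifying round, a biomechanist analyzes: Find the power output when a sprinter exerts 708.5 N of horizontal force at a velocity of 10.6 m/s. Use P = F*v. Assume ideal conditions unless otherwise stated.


P = F * v
P = 708.5 * 10.6
P = 7510.1 W

7510.1 W


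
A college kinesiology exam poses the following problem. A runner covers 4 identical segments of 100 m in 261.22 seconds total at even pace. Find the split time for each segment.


Split time = total_time / n_laps = 261.22 / 4
Split time = 65.305 s per lap

65.305 s


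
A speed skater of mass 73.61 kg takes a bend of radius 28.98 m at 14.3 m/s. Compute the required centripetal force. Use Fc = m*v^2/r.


Fc = m * v^2 / r
v^2 = 14.3^2 = 204.49
Fc = 73.61 * 204.49 / 28.98
Fc = 15052.5089 / 28.98 = 519.4102 N

519.4102 N


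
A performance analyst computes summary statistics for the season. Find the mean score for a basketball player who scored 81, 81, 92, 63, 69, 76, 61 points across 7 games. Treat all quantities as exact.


Average = sum / n
Sum = 523
Average = 523 / 7 = 74.7143

74.7143


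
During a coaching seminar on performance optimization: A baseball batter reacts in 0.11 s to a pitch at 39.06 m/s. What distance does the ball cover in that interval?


d = v * t
d = 39.06 * 0.11
d = 4.2966 m

4.2966 m


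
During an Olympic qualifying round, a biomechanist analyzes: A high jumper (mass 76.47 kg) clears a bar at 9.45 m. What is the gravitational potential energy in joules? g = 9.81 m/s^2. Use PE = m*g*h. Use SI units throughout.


PE = m * g * h
PE = 76.47 * 9.81 * 9.45
PE = 750.1707 * 9.45 = 7089.1131 J

7089.1131 J


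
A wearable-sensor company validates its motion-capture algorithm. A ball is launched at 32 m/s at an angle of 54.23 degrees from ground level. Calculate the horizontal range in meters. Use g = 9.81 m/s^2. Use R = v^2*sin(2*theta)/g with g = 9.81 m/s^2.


R = v^2 * sin(2*theta) / g
Convert angle to radians: theta = 54.23 deg = 0.9465 rad
sin(2*theta) = sin(1.893) = 0.9485
R = 32^2 * 0.9485 / 9.81
R = 1024 * 0.9485 / 9.81 = 99.0122 m

99.0122 m


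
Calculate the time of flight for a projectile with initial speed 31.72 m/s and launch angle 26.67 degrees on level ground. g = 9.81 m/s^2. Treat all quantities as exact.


T = 2*v*sin(theta)/g
sin(theta) = sin(26.67 deg) = 0.4489
T = 2*31.72*0.4489 / 9.81
T = 28.4751 / 9.81 = 2.9027 s

2.9027 s


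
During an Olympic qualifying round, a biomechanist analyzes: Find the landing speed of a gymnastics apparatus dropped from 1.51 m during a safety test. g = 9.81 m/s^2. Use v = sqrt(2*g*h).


v = sqrt(2 * g * h)
v = sqrt(2 * 9.81 * 1.51)
v = sqrt(29.6262) = 5.443 m/s

5.443 m/s


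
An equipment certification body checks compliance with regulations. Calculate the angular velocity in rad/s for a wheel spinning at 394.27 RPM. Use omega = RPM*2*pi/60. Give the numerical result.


omega = RPM * 2 * pi / 60
omega = 394.27 * 2 * 3.14159 / 60
omega = 2477.2715 / 60 = 41.2879 rad/s

41.2879 rad/s


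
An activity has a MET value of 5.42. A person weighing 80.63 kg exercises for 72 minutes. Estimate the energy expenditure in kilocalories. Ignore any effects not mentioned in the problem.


kcal = MET * mass * time_hr
Convert time: 72 min = 1.2 hr
kcal = 5.42 * 80.63 * 1.2
kcal = 524.4175 kcal

524.4175 kcal


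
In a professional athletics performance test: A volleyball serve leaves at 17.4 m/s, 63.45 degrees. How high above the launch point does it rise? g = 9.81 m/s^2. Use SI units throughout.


H = (v*sin(theta))^2 / (2*g)
vy = v*sin(theta) = 17.4 * sin(63.45 deg) = 15.5651 m/s
H = vy^2 / (2*g) = 242.2716 / (2*9.81)
H = 242.2716 / 19.62 = 12.3482 m

12.3482 m


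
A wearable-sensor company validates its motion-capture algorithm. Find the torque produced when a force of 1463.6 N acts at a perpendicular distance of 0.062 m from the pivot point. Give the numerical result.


tau = F * d
tau = 1463.6 * 0.062
tau = 90.7432 N*m

90.7432 N*m


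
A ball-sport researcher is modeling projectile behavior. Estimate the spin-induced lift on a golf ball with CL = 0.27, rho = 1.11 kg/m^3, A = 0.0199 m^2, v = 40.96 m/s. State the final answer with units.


FM = 0.5 * CL * rho * A * v^2
FM = 0.5 * 0.27 * 1.11 * 0.0199 * 40.96^2
v^2 = 1677.7216
FM = 0.5 * 0.27 * 1.11 * 0.0199 * 1677.7216 = 5.003 N

5.003 N


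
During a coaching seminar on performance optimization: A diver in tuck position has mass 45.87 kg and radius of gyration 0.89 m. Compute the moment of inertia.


I = m * k^2
I = 45.87 * 0.89^2
I = 45.87 * 0.7921 = 36.3336 kg*m^2

36.3336 kg*m^2


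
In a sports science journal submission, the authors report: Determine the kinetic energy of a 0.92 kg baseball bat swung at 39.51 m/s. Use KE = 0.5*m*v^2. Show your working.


KE = 0.5 * m * v^2
KE = 0.5 * 0.92 * 39.51^2
KE = 0.5 * 0.92 * 1561.0401 = 718.0784 J

718.0784 J


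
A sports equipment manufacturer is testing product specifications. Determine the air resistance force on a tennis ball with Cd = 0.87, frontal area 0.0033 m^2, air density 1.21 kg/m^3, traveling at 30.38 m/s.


Fd = 0.5 * Cd * rho * A * v^2
Fd = 0.5 * 0.87 * 1.21 * 0.0033 * 30.38^2
v^2 = 922.9444
Fd = 0.5 * 0.87 * 1.21 * 0.0033 * 922.9444 = 1.6031 N

1.6031 N


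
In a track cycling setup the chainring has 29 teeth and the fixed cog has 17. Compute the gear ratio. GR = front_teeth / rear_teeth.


GR = front_teeth / rear_teeth
GR = 29 / 17
GR = 1.7059

1.7059


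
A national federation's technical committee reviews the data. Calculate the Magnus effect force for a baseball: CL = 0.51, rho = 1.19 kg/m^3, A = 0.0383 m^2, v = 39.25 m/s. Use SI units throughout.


FM = 0.5 * CL * rho * A * v^2
FM = 0.5 * 0.51 * 1.19 * 0.0383 * 39.25^2
v^2 = 1540.5625
FM = 0.5 * 0.51 * 1.19 * 0.0383 * 1540.5625 = 17.9046 N

17.9046 N


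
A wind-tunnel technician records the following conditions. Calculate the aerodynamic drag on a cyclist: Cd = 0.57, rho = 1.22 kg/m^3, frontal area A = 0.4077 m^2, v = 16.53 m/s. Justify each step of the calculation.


Fd = 0.5 * Cd * rho * A * v^2
Fd = 0.5 * 0.57 * 1.22 * 0.4077 * 16.53^2
v^2 = 273.2409
Fd = 0.5 * 0.57 * 1.22 * 0.4077 * 273.2409 = 38.7339 N

38.7339 N


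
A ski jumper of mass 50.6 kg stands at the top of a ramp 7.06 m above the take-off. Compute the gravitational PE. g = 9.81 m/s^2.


PE = m * g * h
PE = 50.6 * 9.81 * 7.06
PE = 496.386 * 7.06 = 3504.4852 J

3504.4852 J


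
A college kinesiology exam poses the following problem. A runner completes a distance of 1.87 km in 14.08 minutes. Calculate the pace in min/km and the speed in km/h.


Pace = time / distance = 14.08 min / 1.87 km = 7.5294 min/km
Speed = distance / time_in_hours = 1.87 / 0.2347 hr
Speed = 7.9688 km/h

7.5294 min/km, 7.9688 km/h


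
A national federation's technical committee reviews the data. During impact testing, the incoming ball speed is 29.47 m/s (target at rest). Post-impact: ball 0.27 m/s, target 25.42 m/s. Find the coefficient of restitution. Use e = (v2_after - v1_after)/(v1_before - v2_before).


e = (v2_after - v1_after) / (v1_before - v2_before)
Numerator = 25.42 - 0.27 = 25.15
Denominator = 29.47 - 0 = 29.47
e = 25.15 / 29.47 = 0.8534

0.8534


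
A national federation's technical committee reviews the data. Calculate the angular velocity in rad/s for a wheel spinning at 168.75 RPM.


omega = RPM * 2 * pi / 60
omega = 168.75 * 2 * 3.14159 / 60
omega = 1060.2875 / 60 = 17.6715 rad/s

17.6715 rad/s


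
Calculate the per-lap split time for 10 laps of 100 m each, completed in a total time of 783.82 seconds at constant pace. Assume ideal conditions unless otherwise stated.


Split time = total_time / n_laps = 783.82 / 10
Split time = 78.382 s per lap

78.382 s


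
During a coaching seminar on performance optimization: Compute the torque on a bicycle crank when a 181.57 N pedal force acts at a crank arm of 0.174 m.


tau = F * d
tau = 181.57 * 0.174
tau = 31.5932 N*m

31.5932 N*m


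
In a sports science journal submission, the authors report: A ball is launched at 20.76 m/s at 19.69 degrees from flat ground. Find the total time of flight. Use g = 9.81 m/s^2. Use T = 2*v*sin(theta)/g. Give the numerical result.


T = 2*v*sin(theta)/g
sin(theta) = sin(19.69 deg) = 0.3369
T = 2*20.76*0.3369 / 9.81
T = 13.9894 / 9.81 = 1.426 s

1.426 s


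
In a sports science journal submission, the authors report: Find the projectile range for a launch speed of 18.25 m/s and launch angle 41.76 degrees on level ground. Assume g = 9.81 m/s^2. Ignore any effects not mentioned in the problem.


R = v^2 * sin(2*theta) / g
Convert angle to radians: theta = 41.76 deg = 0.7288 rad
sin(2*theta) = sin(1.4577) = 0.9936
R = 18.25^2 * 0.9936 / 9.81
R = 333.0625 * 0.9936 / 9.81 = 33.7344 m

33.7344 m


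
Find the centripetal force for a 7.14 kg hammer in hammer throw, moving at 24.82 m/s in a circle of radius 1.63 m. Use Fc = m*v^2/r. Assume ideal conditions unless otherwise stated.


Fc = m * v^2 / r
v^2 = 24.82^2 = 616.0324
Fc = 7.14 * 616.0324 / 1.63
Fc = 4398.4713 / 1.63 = 2698.4487 N

2698.4487 N


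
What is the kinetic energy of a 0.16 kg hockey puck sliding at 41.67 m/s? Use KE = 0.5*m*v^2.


KE = 0.5 * m * v^2
KE = 0.5 * 0.16 * 41.67^2
KE = 0.5 * 0.16 * 1736.3889 = 138.9111 J

138.9111 J


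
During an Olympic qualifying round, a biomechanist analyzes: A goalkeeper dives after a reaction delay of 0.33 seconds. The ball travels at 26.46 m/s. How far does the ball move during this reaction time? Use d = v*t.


d = v * t
d = 26.46 * 0.33
d = 8.7318 m

8.7318 m


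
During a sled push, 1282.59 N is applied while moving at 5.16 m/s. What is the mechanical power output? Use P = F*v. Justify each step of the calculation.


P = F * v
P = 1282.59 * 5.16
P = 6618.1644 W

6618.1644 W


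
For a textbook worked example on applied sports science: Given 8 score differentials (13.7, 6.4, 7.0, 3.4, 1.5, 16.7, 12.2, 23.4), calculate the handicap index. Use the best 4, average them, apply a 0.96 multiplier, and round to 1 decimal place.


All differentials: 13.7, 6.4, 7.0, 3.4, 1.5, 16.7, 12.2, 23.4
Sorted: 1.5, 3.4, 6.4, 7.0, 12.2, 13.7, 16.7, 23.4
Best 4: 1.5, 3.4, 6.4, 7.0
Average of best = 18.3 / 4 = 4.575
Raw index = 4.575 * 0.96 = 4.392
Handicap index = round(4.392, 1) = 4.4

4.4


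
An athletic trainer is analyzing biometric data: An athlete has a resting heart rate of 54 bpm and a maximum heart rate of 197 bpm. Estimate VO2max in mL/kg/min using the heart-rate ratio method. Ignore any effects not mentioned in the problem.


VO2max = 15.3 * HRmax / HRrest
VO2max = 15.3 * 197 / 54
VO2max = 3014.1 / 54 = 55.8167 mL/kg/min

55.8167 mL/kg/min


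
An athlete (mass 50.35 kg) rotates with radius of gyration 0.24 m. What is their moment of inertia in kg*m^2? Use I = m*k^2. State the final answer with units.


I = m * k^2
I = 50.35 * 0.24^2
I = 50.35 * 0.0576 = 2.9002 kg*m^2

2.9002 kg*m^2


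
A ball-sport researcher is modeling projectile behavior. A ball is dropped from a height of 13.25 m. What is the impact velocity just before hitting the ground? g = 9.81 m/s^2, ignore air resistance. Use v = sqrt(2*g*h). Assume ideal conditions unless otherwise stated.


v = sqrt(2 * g * h)
v = sqrt(2 * 9.81 * 13.25)
v = sqrt(259.965) = 16.1234 m/s

16.1234 m/s


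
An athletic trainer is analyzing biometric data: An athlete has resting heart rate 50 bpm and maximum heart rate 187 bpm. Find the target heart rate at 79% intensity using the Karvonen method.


Target = HRrest + pct*(HRmax - HRrest)
Heart rate reserve = HRmax - HRrest = 187 - 50 = 137 bpm
Fraction = 79% = 0.79
Target = 50 + 0.79 * 137
Target = 50 + 108.23 = 158.23 bpm

158.23 bpm


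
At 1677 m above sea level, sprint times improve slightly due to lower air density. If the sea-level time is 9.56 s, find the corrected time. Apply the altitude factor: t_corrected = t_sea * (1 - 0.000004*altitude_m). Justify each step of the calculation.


Correction factor = 1 - 0.000004 * 1677 = 0.993292
t_corrected = t_sea * factor = 9.56 * 0.993292
t_corrected = 9.4959 s

9.4959 s


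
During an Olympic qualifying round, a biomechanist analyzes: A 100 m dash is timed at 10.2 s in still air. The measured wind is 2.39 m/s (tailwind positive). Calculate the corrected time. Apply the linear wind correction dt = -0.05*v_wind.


dt = -0.05 * v_wind = -0.05 * 2.39 = -0.1195 s
t_corrected = t_still + dt = 10.2 + (-0.1195)
t_corrected = 10.0805 s

10.0805 s


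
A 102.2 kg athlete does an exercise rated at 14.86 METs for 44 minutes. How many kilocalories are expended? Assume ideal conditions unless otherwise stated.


kcal = MET * mass * time_hr
Convert time: 44 min = 0.7333 hr
kcal = 14.86 * 102.2 * 0.7333
kcal = 1113.7075 kcal

1113.7075 kcal


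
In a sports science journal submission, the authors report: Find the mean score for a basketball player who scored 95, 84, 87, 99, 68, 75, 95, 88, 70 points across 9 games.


Average = sum / n
Sum = 761
Average = 761 / 9 = 84.5556

84.5556


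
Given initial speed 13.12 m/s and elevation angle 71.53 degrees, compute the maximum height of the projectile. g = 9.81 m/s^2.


H = (v*sin(theta))^2 / (2*g)
vy = v*sin(theta) = 13.12 * sin(71.53 deg) = 12.4442 m/s
H = vy^2 / (2*g) = 154.8577 / (2*9.81)
H = 154.8577 / 19.62 = 7.8929 m

7.8929 m


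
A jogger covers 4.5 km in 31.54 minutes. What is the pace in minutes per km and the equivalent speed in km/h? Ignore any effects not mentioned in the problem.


Pace = time / distance = 31.54 min / 4.5 km = 7.0089 min/km
Speed = distance / time_in_hours = 4.5 / 0.5257 hr
Speed = 8.5606 km/h

7.0089 min/km, 8.5606 km/h


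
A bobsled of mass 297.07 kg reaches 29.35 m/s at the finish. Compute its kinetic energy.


KE = 0.5 * m * v^2
KE = 0.5 * 297.07 * 29.35^2
KE = 0.5 * 297.07 * 861.4225 = 127951.391 J

127951.391 J


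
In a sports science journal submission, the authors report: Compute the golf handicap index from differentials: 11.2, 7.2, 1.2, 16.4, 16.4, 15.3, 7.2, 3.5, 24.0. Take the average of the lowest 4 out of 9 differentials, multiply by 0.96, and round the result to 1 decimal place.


All differentials: 11.2, 7.2, 1.2, 16.4, 16.4, 15.3, 7.2, 3.5, 24.0
Sorted: 1.2, 3.5, 7.2, 7.2, 11.2, 15.3, 16.4, 16.4, 24.0
Best 4: 1.2, 3.5, 7.2, 7.2
Average of best = 19.1 / 4 = 4.775
Raw index = 4.775 * 0.96 = 4.584
Handicap index = round(4.584, 1) = 4.6

4.6


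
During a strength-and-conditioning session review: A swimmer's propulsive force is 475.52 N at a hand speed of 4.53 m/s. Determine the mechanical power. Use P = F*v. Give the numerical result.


P = F * v
P = 475.52 * 4.53
P = 2154.1056 W

2154.1056 W


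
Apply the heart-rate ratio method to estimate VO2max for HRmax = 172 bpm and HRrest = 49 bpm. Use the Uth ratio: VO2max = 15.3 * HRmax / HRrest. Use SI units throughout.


VO2max = 15.3 * HRmax / HRrest
VO2max = 15.3 * 172 / 49
VO2max = 2631.6 / 49 = 53.7061 mL/kg/min

53.7061 mL/kg/min


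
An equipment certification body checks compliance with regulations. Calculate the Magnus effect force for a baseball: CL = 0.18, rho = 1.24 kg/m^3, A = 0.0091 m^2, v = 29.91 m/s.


FM = 0.5 * CL * rho * A * v^2
FM = 0.5 * 0.18 * 1.24 * 0.0091 * 29.91^2
v^2 = 894.6081
FM = 0.5 * 0.18 * 1.24 * 0.0091 * 894.6081 = 0.9085 N

0.9085 N


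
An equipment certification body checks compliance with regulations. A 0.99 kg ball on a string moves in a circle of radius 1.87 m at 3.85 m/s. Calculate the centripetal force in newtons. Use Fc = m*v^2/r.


Fc = m * v^2 / r
v^2 = 3.85^2 = 14.8225
Fc = 0.99 * 14.8225 / 1.87
Fc = 14.6743 / 1.87 = 7.8472 N

7.8472 N


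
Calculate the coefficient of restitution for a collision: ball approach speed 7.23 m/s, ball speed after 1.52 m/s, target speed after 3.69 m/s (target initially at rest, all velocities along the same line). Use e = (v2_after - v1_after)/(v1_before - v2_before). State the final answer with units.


e = (v2_after - v1_after) / (v1_before - v2_before)
Numerator = 3.69 - 1.52 = 2.17
Denominator = 7.23 - 0 = 7.23
e = 2.17 / 7.23 = 0.3001

0.3001


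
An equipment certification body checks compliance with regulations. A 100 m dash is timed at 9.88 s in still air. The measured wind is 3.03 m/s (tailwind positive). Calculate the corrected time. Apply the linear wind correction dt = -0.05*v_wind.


dt = -0.05 * v_wind = -0.05 * 3.03 = -0.1515 s
t_corrected = t_still + dt = 9.88 + (-0.1515)
t_corrected = 9.7285 s

9.7285 s


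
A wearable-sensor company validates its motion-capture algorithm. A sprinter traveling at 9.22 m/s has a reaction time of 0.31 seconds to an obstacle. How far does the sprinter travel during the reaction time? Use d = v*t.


d = v * t
d = 9.22 * 0.31
d = 2.8582 m

2.8582 m


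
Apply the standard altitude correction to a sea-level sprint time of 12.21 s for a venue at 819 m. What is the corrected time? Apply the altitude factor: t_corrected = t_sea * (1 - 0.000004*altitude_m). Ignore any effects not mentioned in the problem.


Correction factor = 1 - 0.000004 * 819 = 0.996724
t_corrected = t_sea * factor = 12.21 * 0.996724
t_corrected = 12.17 s

12.17 s


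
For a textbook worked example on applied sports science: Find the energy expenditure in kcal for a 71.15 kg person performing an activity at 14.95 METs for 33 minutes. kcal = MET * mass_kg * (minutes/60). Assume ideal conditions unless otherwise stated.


kcal = MET * mass * time_hr
Convert time: 33 min = 0.55 hr
kcal = 14.95 * 71.15 * 0.55
kcal = 585.0309 kcal

585.0309 kcal


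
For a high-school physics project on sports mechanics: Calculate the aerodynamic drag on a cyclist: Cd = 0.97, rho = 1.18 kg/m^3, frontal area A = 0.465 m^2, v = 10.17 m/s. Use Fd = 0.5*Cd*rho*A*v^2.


Fd = 0.5 * Cd * rho * A * v^2
Fd = 0.5 * 0.97 * 1.18 * 0.465 * 10.17^2
v^2 = 103.4289
Fd = 0.5 * 0.97 * 1.18 * 0.465 * 103.4289 = 27.5244 N

27.5244 N


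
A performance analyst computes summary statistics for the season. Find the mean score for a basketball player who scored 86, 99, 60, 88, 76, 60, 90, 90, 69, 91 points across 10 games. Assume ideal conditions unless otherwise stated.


Average = sum / n
Sum = 809
Average = 809 / 10 = 80.9

80.9


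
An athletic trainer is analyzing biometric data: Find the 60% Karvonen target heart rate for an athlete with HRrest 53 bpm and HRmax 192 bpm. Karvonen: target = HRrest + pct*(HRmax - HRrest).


Target = HRrest + pct*(HRmax - HRrest)
Heart rate reserve = HRmax - HRrest = 192 - 53 = 139 bpm
Fraction = 60% = 0.6
Target = 53 + 0.6 * 139
Target = 53 + 83.4 = 136.4 bpm

136.4 bpm


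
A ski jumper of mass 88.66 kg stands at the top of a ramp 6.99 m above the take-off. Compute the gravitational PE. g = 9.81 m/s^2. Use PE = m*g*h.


PE = m * g * h
PE = 88.66 * 9.81 * 6.99
PE = 869.7546 * 6.99 = 6079.5847 J

6079.5847 J


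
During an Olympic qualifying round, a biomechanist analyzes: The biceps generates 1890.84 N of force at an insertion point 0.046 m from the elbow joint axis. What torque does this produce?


tau = F * d
tau = 1890.84 * 0.046
tau = 86.9786 N*m

86.9786 N*m


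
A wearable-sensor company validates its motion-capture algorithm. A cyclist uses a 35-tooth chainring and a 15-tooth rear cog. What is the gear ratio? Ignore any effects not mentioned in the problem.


GR = front_teeth / rear_teeth
GR = 35 / 15
GR = 2.3333

2.3333


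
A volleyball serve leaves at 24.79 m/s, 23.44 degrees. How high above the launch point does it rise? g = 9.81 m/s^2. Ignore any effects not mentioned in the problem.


H = (v*sin(theta))^2 / (2*g)
vy = v*sin(theta) = 24.79 * sin(23.44 deg) = 9.8612 m/s
H = vy^2 / (2*g) = 97.2428 / (2*9.81)
H = 97.2428 / 19.62 = 4.9563 m

4.9563 m


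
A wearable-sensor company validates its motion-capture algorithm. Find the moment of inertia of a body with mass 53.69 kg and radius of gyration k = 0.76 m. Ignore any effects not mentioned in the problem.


I = m * k^2
I = 53.69 * 0.76^2
I = 53.69 * 0.5776 = 31.0113 kg*m^2

31.0113 kg*m^2


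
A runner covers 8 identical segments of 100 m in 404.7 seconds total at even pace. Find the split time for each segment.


Split time = total_time / n_laps = 404.7 / 8
Split time = 50.5875 s per lap

50.5875 s


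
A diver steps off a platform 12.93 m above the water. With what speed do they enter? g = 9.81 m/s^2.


v = sqrt(2 * g * h)
v = sqrt(2 * 9.81 * 12.93)
v = sqrt(253.6866) = 15.9275 m/s

15.9275 m/s
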